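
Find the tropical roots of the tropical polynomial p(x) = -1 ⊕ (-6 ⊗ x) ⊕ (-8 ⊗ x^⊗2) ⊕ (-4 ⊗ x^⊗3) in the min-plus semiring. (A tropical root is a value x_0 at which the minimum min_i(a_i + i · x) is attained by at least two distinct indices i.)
Roots: {-4, 2, 5}

Each tropical root is a break point of the lower envelope of the lines y = a_i + i · x (there are 4 lines, with slopes 0, 1, ..., 3). Only the lines that attain the minimum somewhere contribute to roots; other lines are dominated. Here the surviving (envelope) indices are i = 3, i = 2, i = 1, i = 0.
Intersections between consecutive envelope lines give the roots: for adjacent envelope indices i < j the intersection is x = (a_i − a_j) / (j − i). Reading off the sorted break points: {-4, 2, 5}.
Verification: at each break x_0, at least two indices attain the minimum of min_i(a_i + i · x_0).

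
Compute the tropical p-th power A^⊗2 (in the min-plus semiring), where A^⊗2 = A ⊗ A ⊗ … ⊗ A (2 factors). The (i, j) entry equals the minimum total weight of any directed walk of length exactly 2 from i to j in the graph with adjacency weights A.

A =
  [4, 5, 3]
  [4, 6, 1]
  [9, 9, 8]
A^⊗2 =
  [8, 9, 6]
  [8, 9, 7]
  [13, 14, 10]

Each entry (A^⊗2)_ij equals the minimum over all length-2 walks i = v_0 → v_1 → … → v_2 = j of Σ_t A[v_t][v_{t+1}]. For example, for (i, j) = (0, 2) we minimise over 3 possible intermediate vertex sequences; the minimum is 6, attained along the walk 0 → 1 → 2.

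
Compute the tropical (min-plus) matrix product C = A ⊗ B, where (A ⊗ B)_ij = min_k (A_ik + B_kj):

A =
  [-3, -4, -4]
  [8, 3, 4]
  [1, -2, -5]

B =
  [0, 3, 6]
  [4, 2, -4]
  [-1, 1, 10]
A ⊗ B =
  [-5, -3, -8]
  [3, 5, -1]
  [-6, -4, -6]

Apply the min-plus product entry-by-entry:
  C[0][0] = min over k of (A[0][0] + B[0][0] = -3 + 0 = -3, A[0][1] + B[1][0] = -4 + 4 = 0, A[0][2] + B[2][0] = -4 + -1 = -5) = -5 (attained at k = 2)
  C[0][1] = min over k of (A[0][0] + B[0][1] = -3 + 3 = 0, A[0][1] + B[1][1] = -4 + 2 = -2, A[0][2] + B[2][1] = -4 + 1 = -3) = -3 (attained at k = 2)
  C[0][2] = min over k of (A[0][0] + B[0][2] = -3 + 6 = 3, A[0][1] + B[1][2] = -4 + -4 = -8, A[0][2] + B[2][2] = -4 + 10 = 6) = -8 (attained at k = 1)
  C[1][0] = min over k of (A[1][0] + B[0][0] = 8 + 0 = 8, A[1][1] + B[1][0] = 3 + 4 = 7, A[1][2] + B[2][0] = 4 + -1 = 3) = 3 (attained at k = 2)
  C[1][1] = min over k of (A[1][0] + B[0][1] = 8 + 3 = 11, A[1][1] + B[1][1] = 3 + 2 = 5, A[1][2] + B[2][1] = 4 + 1 = 5) = 5 (attained at k = 1)
  C[1][2] = min over k of (A[1][0] + B[0][2] = 8 + 6 = 14, A[1][1] + B[1][2] = 3 + -4 = -1, A[1][2] + B[2][2] = 4 + 10 = 14) = -1 (attained at k = 1)
  C[2][0] = min over k of (A[2][0] + B[0][0] = 1 + 0 = 1, A[2][1] + B[1][0] = -2 + 4 = 2, A[2][2] + B[2][0] = -5 + -1 = -6) = -6 (attained at k = 2)
  C[2][1] = min over k of (A[2][0] + B[0][1] = 1 + 3 = 4, A[2][1] + B[1][1] = -2 + 2 = 0, A[2][2] + B[2][1] = -5 + 1 = -4) = -4 (attained at k = 2)
  C[2][2] = min over k of (A[2][0] + B[0][2] = 1 + 6 = 7, A[2][1] + B[1][2] = -2 + -4 = -6, A[2][2] + B[2][2] = -5 + 10 = 5) = -6 (attained at k = 1)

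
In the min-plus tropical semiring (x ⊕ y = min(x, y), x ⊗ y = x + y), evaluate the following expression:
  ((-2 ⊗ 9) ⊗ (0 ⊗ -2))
((-2 ⊗ 9) ⊗ (0 ⊗ -2)) = 5

Expand innermost to outermost. Recall ⊕ takes the minimum of its arguments and ⊗ takes their sum. Working out the expression ((-2 ⊗ 9) ⊗ (0 ⊗ -2)) gives 5.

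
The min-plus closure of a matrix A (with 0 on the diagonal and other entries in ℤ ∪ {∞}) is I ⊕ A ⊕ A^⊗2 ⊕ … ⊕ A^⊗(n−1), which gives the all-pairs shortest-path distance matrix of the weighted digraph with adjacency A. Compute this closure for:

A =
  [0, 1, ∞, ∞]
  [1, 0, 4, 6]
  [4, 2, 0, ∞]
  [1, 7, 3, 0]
Closure =
  [0, 1, 5, 7]
  [1, 0, 4, 6]
  [3, 2, 0, 8]
  [1, 2, 3, 0]

This is the Floyd-Warshall all-pairs shortest-path computation. For each intermediate vertex k = 0, 1, …, 3, update dist[i][j] ← min(dist[i][j], dist[i][k] + dist[k][j]). The final matrix gives, for each (i, j), the minimum total weight of any directed path from i to j (possibly empty when i = j).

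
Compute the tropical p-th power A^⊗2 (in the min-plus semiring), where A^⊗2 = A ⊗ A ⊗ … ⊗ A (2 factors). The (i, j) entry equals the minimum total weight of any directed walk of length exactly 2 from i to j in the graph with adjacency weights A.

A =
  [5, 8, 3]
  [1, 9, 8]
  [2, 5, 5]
A^⊗2 =
  [5, 8, 8]
  [6, 9, 4]
  [6, 10, 5]

Each entry (A^⊗2)_ij equals the minimum over all length-2 walks i = v_0 → v_1 → … → v_2 = j of Σ_t A[v_t][v_{t+1}]. For example, for (i, j) = (0, 2) we minimise over 3 possible intermediate vertex sequences; the minimum is 8, attained along the walk 0 → 0 → 2.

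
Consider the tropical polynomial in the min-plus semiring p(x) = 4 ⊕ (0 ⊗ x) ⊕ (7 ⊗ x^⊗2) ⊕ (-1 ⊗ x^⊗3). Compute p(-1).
p(-1) = -4

A tropical monomial a ⊗ x^⊗i evaluates to a + i · x. Evaluating each term at x = -1:
  Term 0 contributes 4 + 0 · -1 = 4
  Term 1 contributes 0 + 1 · -1 = -1
  Term 2 contributes 7 + 2 · -1 = 5
  Term 3 contributes -1 + 3 · -1 = -4
p(-1) = ⊕ of these = min[4, -1, 5, -4] = -4.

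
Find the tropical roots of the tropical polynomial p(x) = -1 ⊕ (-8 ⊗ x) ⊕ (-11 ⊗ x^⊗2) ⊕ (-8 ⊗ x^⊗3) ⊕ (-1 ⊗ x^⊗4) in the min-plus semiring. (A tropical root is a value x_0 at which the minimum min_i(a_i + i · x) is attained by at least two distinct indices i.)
Roots: {-7, -3, 3, 7}

Each tropical root is a break point of the lower envelope of the lines y = a_i + i · x (there are 5 lines, with slopes 0, 1, ..., 4). Only the lines that attain the minimum somewhere contribute to roots; other lines are dominated. Here the surviving (envelope) indices are i = 4, i = 3, i = 2, i = 1, i = 0.
Intersections between consecutive envelope lines give the roots: for adjacent envelope indices i < j the intersection is x = (a_i − a_j) / (j − i). Reading off the sorted break points: {-7, -3, 3, 7}.
Verification: at each break x_0, at least two indices attain the minimum of min_i(a_i + i · x_0).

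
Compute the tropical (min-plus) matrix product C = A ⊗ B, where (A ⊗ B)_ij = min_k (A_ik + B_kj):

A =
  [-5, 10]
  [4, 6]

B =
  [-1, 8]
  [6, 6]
A ⊗ B =
  [-6, 3]
  [3, 12]

Apply the min-plus product entry-by-entry:
  C[0][0] = min over k of (A[0][0] + B[0][0] = -5 + -1 = -6, A[0][1] + B[1][0] = 10 + 6 = 16) = -6 (attained at k = 0)
  C[0][1] = min over k of (A[0][0] + B[0][1] = -5 + 8 = 3, A[0][1] + B[1][1] = 10 + 6 = 16) = 3 (attained at k = 0)
  C[1][0] = min over k of (A[1][0] + B[0][0] = 4 + -1 = 3, A[1][1] + B[1][0] = 6 + 6 = 12) = 3 (attained at k = 0)
  C[1][1] = min over k of (A[1][0] + B[0][1] = 4 + 8 = 12, A[1][1] + B[1][1] = 6 + 6 = 12) = 12 (attained at k = 0)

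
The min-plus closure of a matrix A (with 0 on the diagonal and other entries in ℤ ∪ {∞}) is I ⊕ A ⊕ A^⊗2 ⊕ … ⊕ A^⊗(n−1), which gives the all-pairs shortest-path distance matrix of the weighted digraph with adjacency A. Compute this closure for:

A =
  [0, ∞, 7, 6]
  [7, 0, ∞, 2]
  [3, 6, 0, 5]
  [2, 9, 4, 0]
Closure =
  [0, 13, 7, 6]
  [4, 0, 6, 2]
  [3, 6, 0, 5]
  [2, 9, 4, 0]

This is the Floyd-Warshall all-pairs shortest-path computation. For each intermediate vertex k = 0, 1, …, 3, update dist[i][j] ← min(dist[i][j], dist[i][k] + dist[k][j]). The final matrix gives, for each (i, j), the minimum total weight of any directed path from i to j (possibly empty when i = j).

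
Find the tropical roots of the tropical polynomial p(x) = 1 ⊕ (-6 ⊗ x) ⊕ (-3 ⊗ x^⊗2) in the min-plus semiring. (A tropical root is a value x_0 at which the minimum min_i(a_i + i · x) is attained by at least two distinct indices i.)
Roots: {-3, 7}

Each tropical root is a break point of the lower envelope of the lines y = a_i + i · x (there are 3 lines, with slopes 0, 1, ..., 2). Only the lines that attain the minimum somewhere contribute to roots; other lines are dominated. Here the surviving (envelope) indices are i = 2, i = 1, i = 0.
Intersections between consecutive envelope lines give the roots: for adjacent envelope indices i < j the intersection is x = (a_i − a_j) / (j − i). Reading off the sorted break points: {-3, 7}.
Verification: at each break x_0, at least two indices attain the minimum of min_i(a_i + i · x_0).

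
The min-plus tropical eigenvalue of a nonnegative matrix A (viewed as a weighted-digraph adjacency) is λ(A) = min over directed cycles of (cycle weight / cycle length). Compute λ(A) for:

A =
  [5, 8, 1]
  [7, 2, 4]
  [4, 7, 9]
λ(A) = 2

Enumerate directed cycles and compute their means (weight / length). Sample:
  cycle 0 → 0: weight = 5, length = 1, mean = 5/1 ≈ 5.000
  cycle 1 → 1: weight = 2, length = 1, mean = 2/1 ≈ 2.000
  cycle 2 → 2: weight = 9, length = 1, mean = 9/1 ≈ 9.000
  cycle 0 → 1 → 0: weight = 15, length = 2, mean = 15/2 ≈ 7.500
  cycle 0 → 2 → 0: weight = 5, length = 2, mean = 5/2 ≈ 2.500
  cycle 1 → 0 → 1: weight = 15, length = 2, mean = 15/2 ≈ 7.500
Minimum mean = 2.000, attained e.g. along the cycle 1 → 1 with weight 2 and length 1. So λ(A) = 2/1 = 2.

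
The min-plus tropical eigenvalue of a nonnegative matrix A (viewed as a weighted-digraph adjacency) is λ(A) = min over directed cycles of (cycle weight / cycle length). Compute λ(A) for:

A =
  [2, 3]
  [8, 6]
λ(A) = 2

Enumerate directed cycles and compute their means (weight / length). Sample:
  cycle 0 → 0: weight = 2, length = 1, mean = 2/1 ≈ 2.000
  cycle 1 → 1: weight = 6, length = 1, mean = 6/1 ≈ 6.000
  cycle 0 → 1 → 0: weight = 11, length = 2, mean = 11/2 ≈ 5.500
  cycle 1 → 0 → 1: weight = 11, length = 2, mean = 11/2 ≈ 5.500
Minimum mean = 2.000, attained e.g. along the cycle 0 → 0 with weight 2 and length 1. So λ(A) = 2/1 = 2.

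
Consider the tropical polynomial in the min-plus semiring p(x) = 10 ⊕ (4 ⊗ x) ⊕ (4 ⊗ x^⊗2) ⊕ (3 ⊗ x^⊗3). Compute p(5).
p(5) = 9

A tropical monomial a ⊗ x^⊗i evaluates to a + i · x. Evaluating each term at x = 5:
  Term 0 contributes 10 + 0 · 5 = 10
  Term 1 contributes 4 + 1 · 5 = 9
  Term 2 contributes 4 + 2 · 5 = 14
  Term 3 contributes 3 + 3 · 5 = 18
p(5) = ⊕ of these = min[10, 9, 14, 18] = 9.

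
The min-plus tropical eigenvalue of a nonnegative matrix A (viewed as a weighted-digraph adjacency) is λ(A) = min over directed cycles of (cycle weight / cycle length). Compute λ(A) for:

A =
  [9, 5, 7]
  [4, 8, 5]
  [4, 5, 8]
λ(A) = 9/2

Enumerate directed cycles and compute their means (weight / length). Sample:
  cycle 0 → 0: weight = 9, length = 1, mean = 9/1 ≈ 9.000
  cycle 1 → 1: weight = 8, length = 1, mean = 8/1 ≈ 8.000
  cycle 2 → 2: weight = 8, length = 1, mean = 8/1 ≈ 8.000
  cycle 0 → 1 → 0: weight = 9, length = 2, mean = 9/2 ≈ 4.500
  cycle 0 → 2 → 0: weight = 11, length = 2, mean = 11/2 ≈ 5.500
  cycle 1 → 0 → 1: weight = 9, length = 2, mean = 9/2 ≈ 4.500
Minimum mean = 4.500, attained e.g. along the cycle 0 → 1 → 0 with weight 9 and length 2. So λ(A) = 9/2 = 9/2.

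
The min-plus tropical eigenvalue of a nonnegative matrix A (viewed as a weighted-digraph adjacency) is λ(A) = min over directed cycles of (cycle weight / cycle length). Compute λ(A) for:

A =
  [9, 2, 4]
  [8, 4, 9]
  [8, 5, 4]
λ(A) = 4

Enumerate directed cycles and compute their means (weight / length). Sample:
  cycle 0 → 0: weight = 9, length = 1, mean = 9/1 ≈ 9.000
  cycle 1 → 1: weight = 4, length = 1, mean = 4/1 ≈ 4.000
  cycle 2 → 2: weight = 4, length = 1, mean = 4/1 ≈ 4.000
  cycle 0 → 1 → 0: weight = 10, length = 2, mean = 10/2 ≈ 5.000
  cycle 0 → 2 → 0: weight = 12, length = 2, mean = 12/2 ≈ 6.000
  cycle 1 → 0 → 1: weight = 10, length = 2, mean = 10/2 ≈ 5.000
Minimum mean = 4.000, attained e.g. along the cycle 1 → 1 with weight 4 and length 1. So λ(A) = 4/1 = 4.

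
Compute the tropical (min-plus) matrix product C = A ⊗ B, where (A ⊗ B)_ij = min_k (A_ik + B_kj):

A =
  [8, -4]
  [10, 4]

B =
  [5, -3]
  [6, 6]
A ⊗ B =
  [2, 2]
  [10, 7]

Apply the min-plus product entry-by-entry:
  C[0][0] = min over k of (A[0][0] + B[0][0] = 8 + 5 = 13, A[0][1] + B[1][0] = -4 + 6 = 2) = 2 (attained at k = 1)
  C[0][1] = min over k of (A[0][0] + B[0][1] = 8 + -3 = 5, A[0][1] + B[1][1] = -4 + 6 = 2) = 2 (attained at k = 1)
  C[1][0] = min over k of (A[1][0] + B[0][0] = 10 + 5 = 15, A[1][1] + B[1][0] = 4 + 6 = 10) = 10 (attained at k = 1)
  C[1][1] = min over k of (A[1][0] + B[0][1] = 10 + -3 = 7, A[1][1] + B[1][1] = 4 + 6 = 10) = 7 (attained at k = 0)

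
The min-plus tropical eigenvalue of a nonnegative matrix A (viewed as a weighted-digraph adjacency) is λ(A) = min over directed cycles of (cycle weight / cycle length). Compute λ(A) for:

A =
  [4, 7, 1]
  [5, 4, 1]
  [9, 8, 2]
λ(A) = 2

Enumerate directed cycles and compute their means (weight / length). Sample:
  cycle 0 → 0: weight = 4, length = 1, mean = 4/1 ≈ 4.000
  cycle 1 → 1: weight = 4, length = 1, mean = 4/1 ≈ 4.000
  cycle 2 → 2: weight = 2, length = 1, mean = 2/1 ≈ 2.000
  cycle 0 → 1 → 0: weight = 12, length = 2, mean = 12/2 ≈ 6.000
  cycle 0 → 2 → 0: weight = 10, length = 2, mean = 10/2 ≈ 5.000
  cycle 1 → 0 → 1: weight = 12, length = 2, mean = 12/2 ≈ 6.000
Minimum mean = 2.000, attained e.g. along the cycle 2 → 2 with weight 2 and length 1. So λ(A) = 2/1 = 2.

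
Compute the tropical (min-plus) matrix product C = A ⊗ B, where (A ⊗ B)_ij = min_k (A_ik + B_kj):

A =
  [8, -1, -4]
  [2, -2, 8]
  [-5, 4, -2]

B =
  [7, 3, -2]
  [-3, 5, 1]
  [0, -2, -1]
A ⊗ B =
  [-4, -6, -5]
  [-5, 3, -1]
  [-2, -4, -7]

Apply the min-plus product entry-by-entry:
  C[0][0] = min over k of (A[0][0] + B[0][0] = 8 + 7 = 15, A[0][1] + B[1][0] = -1 + -3 = -4, A[0][2] + B[2][0] = -4 + 0 = -4) = -4 (attained at k = 1)
  C[0][1] = min over k of (A[0][0] + B[0][1] = 8 + 3 = 11, A[0][1] + B[1][1] = -1 + 5 = 4, A[0][2] + B[2][1] = -4 + -2 = -6) = -6 (attained at k = 2)
  C[0][2] = min over k of (A[0][0] + B[0][2] = 8 + -2 = 6, A[0][1] + B[1][2] = -1 + 1 = 0, A[0][2] + B[2][2] = -4 + -1 = -5) = -5 (attained at k = 2)
  C[1][0] = min over k of (A[1][0] + B[0][0] = 2 + 7 = 9, A[1][1] + B[1][0] = -2 + -3 = -5, A[1][2] + B[2][0] = 8 + 0 = 8) = -5 (attained at k = 1)
  C[1][1] = min over k of (A[1][0] + B[0][1] = 2 + 3 = 5, A[1][1] + B[1][1] = -2 + 5 = 3, A[1][2] + B[2][1] = 8 + -2 = 6) = 3 (attained at k = 1)
  C[1][2] = min over k of (A[1][0] + B[0][2] = 2 + -2 = 0, A[1][1] + B[1][2] = -2 + 1 = -1, A[1][2] + B[2][2] = 8 + -1 = 7) = -1 (attained at k = 1)
  C[2][0] = min over k of (A[2][0] + B[0][0] = -5 + 7 = 2, A[2][1] + B[1][0] = 4 + -3 = 1, A[2][2] + B[2][0] = -2 + 0 = -2) = -2 (attained at k = 2)
  C[2][1] = min over k of (A[2][0] + B[0][1] = -5 + 3 = -2, A[2][1] + B[1][1] = 4 + 5 = 9, A[2][2] + B[2][1] = -2 + -2 = -4) = -4 (attained at k = 2)
  C[2][2] = min over k of (A[2][0] + B[0][2] = -5 + -2 = -7, A[2][1] + B[1][2] = 4 + 1 = 5, A[2][2] + B[2][2] = -2 + -1 = -3) = -7 (attained at k = 0)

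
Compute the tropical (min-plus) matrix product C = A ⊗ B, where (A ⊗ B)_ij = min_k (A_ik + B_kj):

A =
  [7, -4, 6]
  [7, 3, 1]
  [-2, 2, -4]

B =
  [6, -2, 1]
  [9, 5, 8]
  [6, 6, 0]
A ⊗ B =
  [5, 1, 4]
  [7, 5, 1]
  [2, -4, -4]

Apply the min-plus product entry-by-entry:
  C[0][0] = min over k of (A[0][0] + B[0][0] = 7 + 6 = 13, A[0][1] + B[1][0] = -4 + 9 = 5, A[0][2] + B[2][0] = 6 + 6 = 12) = 5 (attained at k = 1)
  C[0][1] = min over k of (A[0][0] + B[0][1] = 7 + -2 = 5, A[0][1] + B[1][1] = -4 + 5 = 1, A[0][2] + B[2][1] = 6 + 6 = 12) = 1 (attained at k = 1)
  C[0][2] = min over k of (A[0][0] + B[0][2] = 7 + 1 = 8, A[0][1] + B[1][2] = -4 + 8 = 4, A[0][2] + B[2][2] = 6 + 0 = 6) = 4 (attained at k = 1)
  C[1][0] = min over k of (A[1][0] + B[0][0] = 7 + 6 = 13, A[1][1] + B[1][0] = 3 + 9 = 12, A[1][2] + B[2][0] = 1 + 6 = 7) = 7 (attained at k = 2)
  C[1][1] = min over k of (A[1][0] + B[0][1] = 7 + -2 = 5, A[1][1] + B[1][1] = 3 + 5 = 8, A[1][2] + B[2][1] = 1 + 6 = 7) = 5 (attained at k = 0)
  C[1][2] = min over k of (A[1][0] + B[0][2] = 7 + 1 = 8, A[1][1] + B[1][2] = 3 + 8 = 11, A[1][2] + B[2][2] = 1 + 0 = 1) = 1 (attained at k = 2)
  C[2][0] = min over k of (A[2][0] + B[0][0] = -2 + 6 = 4, A[2][1] + B[1][0] = 2 + 9 = 11, A[2][2] + B[2][0] = -4 + 6 = 2) = 2 (attained at k = 2)
  C[2][1] = min over k of (A[2][0] + B[0][1] = -2 + -2 = -4, A[2][1] + B[1][1] = 2 + 5 = 7, A[2][2] + B[2][1] = -4 + 6 = 2) = -4 (attained at k = 0)
  C[2][2] = min over k of (A[2][0] + B[0][2] = -2 + 1 = -1, A[2][1] + B[1][2] = 2 + 8 = 10, A[2][2] + B[2][2] = -4 + 0 = -4) = -4 (attained at k = 2)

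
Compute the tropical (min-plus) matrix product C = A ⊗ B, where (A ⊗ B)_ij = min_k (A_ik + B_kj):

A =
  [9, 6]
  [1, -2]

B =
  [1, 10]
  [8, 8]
A ⊗ B =
  [10, 14]
  [2, 6]

Apply the min-plus product entry-by-entry:
  C[0][0] = min over k of (A[0][0] + B[0][0] = 9 + 1 = 10, A[0][1] + B[1][0] = 6 + 8 = 14) = 10 (attained at k = 0)
  C[0][1] = min over k of (A[0][0] + B[0][1] = 9 + 10 = 19, A[0][1] + B[1][1] = 6 + 8 = 14) = 14 (attained at k = 1)
  C[1][0] = min over k of (A[1][0] + B[0][0] = 1 + 1 = 2, A[1][1] + B[1][0] = -2 + 8 = 6) = 2 (attained at k = 0)
  C[1][1] = min over k of (A[1][0] + B[0][1] = 1 + 10 = 11, A[1][1] + B[1][1] = -2 + 8 = 6) = 6 (attained at k = 1)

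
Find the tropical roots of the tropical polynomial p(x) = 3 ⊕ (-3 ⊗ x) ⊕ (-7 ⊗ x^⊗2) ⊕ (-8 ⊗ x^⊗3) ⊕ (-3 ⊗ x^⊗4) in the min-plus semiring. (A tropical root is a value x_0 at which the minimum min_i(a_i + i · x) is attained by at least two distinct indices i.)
Roots: {-5, 1, 4, 6}

Each tropical root is a break point of the lower envelope of the lines y = a_i + i · x (there are 5 lines, with slopes 0, 1, ..., 4). Only the lines that attain the minimum somewhere contribute to roots; other lines are dominated. Here the surviving (envelope) indices are i = 4, i = 3, i = 2, i = 1, i = 0.
Intersections between consecutive envelope lines give the roots: for adjacent envelope indices i < j the intersection is x = (a_i − a_j) / (j − i). Reading off the sorted break points: {-5, 1, 4, 6}.
Verification: at each break x_0, at least two indices attain the minimum of min_i(a_i + i · x_0).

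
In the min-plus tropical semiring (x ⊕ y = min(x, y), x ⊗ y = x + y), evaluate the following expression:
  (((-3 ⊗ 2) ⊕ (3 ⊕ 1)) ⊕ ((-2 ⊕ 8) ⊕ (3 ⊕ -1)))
(((-3 ⊗ 2) ⊕ (3 ⊕ 1)) ⊕ ((-2 ⊕ 8) ⊕ (3 ⊕ -1))) = -2

Expand innermost to outermost. Recall ⊕ takes the minimum of its arguments and ⊗ takes their sum. Working out the expression (((-3 ⊗ 2) ⊕ (3 ⊕ 1)) ⊕ ((-2 ⊕ 8) ⊕ (3 ⊕ -1))) gives -2.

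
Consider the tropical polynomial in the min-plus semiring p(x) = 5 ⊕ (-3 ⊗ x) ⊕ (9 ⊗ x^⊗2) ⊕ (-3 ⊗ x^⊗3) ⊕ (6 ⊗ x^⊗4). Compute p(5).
p(5) = 2

A tropical monomial a ⊗ x^⊗i evaluates to a + i · x. Evaluating each term at x = 5:
  Term 0 contributes 5 + 0 · 5 = 5
  Term 1 contributes -3 + 1 · 5 = 2
  Term 2 contributes 9 + 2 · 5 = 19
  Term 3 contributes -3 + 3 · 5 = 12
  Term 4 contributes 6 + 4 · 5 = 26
p(5) = ⊕ of these = min[5, 2, 19, 12, 26] = 2.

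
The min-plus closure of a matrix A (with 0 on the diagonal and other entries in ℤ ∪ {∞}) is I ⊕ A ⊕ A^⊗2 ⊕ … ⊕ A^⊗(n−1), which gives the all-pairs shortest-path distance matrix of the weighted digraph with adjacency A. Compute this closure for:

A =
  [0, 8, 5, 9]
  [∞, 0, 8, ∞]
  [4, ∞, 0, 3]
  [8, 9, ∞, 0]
Closure =
  [0, 8, 5, 8]
  [12, 0, 8, 11]
  [4, 12, 0, 3]
  [8, 9, 13, 0]

This is the Floyd-Warshall all-pairs shortest-path computation. For each intermediate vertex k = 0, 1, …, 3, update dist[i][j] ← min(dist[i][j], dist[i][k] + dist[k][j]). The final matrix gives, for each (i, j), the minimum total weight of any directed path from i to j (possibly empty when i = j).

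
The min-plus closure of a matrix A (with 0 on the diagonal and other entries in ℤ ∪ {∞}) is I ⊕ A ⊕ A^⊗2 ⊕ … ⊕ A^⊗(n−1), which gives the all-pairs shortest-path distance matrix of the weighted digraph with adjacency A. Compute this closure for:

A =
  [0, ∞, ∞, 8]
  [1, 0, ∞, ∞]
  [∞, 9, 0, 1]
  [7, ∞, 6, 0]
Closure =
  [0, 23, 14, 8]
  [1, 0, 15, 9]
  [8, 9, 0, 1]
  [7, 15, 6, 0]

This is the Floyd-Warshall all-pairs shortest-path computation. For each intermediate vertex k = 0, 1, …, 3, update dist[i][j] ← min(dist[i][j], dist[i][k] + dist[k][j]). The final matrix gives, for each (i, j), the minimum total weight of any directed path from i to j (possibly empty when i = j).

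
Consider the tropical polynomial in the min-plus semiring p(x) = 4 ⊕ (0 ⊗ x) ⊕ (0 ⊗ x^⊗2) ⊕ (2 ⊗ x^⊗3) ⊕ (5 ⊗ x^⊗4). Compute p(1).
p(1) = 1

A tropical monomial a ⊗ x^⊗i evaluates to a + i · x. Evaluating each term at x = 1:
  Term 0 contributes 4 + 0 · 1 = 4
  Term 1 contributes 0 + 1 · 1 = 1
  Term 2 contributes 0 + 2 · 1 = 2
  Term 3 contributes 2 + 3 · 1 = 5
  Term 4 contributes 5 + 4 · 1 = 9
p(1) = ⊕ of these = min[4, 1, 2, 5, 9] = 1.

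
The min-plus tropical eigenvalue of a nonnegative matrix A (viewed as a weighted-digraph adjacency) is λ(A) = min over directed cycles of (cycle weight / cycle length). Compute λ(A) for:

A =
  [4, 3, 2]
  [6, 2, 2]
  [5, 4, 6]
λ(A) = 2

Enumerate directed cycles and compute their means (weight / length). Sample:
  cycle 0 → 0: weight = 4, length = 1, mean = 4/1 ≈ 4.000
  cycle 1 → 1: weight = 2, length = 1, mean = 2/1 ≈ 2.000
  cycle 2 → 2: weight = 6, length = 1, mean = 6/1 ≈ 6.000
  cycle 0 → 1 → 0: weight = 9, length = 2, mean = 9/2 ≈ 4.500
  cycle 0 → 2 → 0: weight = 7, length = 2, mean = 7/2 ≈ 3.500
  cycle 1 → 0 → 1: weight = 9, length = 2, mean = 9/2 ≈ 4.500
Minimum mean = 2.000, attained e.g. along the cycle 1 → 1 with weight 2 and length 1. So λ(A) = 2/1 = 2.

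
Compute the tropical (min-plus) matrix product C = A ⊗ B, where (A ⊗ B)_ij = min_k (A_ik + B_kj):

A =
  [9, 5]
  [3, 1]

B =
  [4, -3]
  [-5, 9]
A ⊗ B =
  [0, 6]
  [-4, 0]

Apply the min-plus product entry-by-entry:
  C[0][0] = min over k of (A[0][0] + B[0][0] = 9 + 4 = 13, A[0][1] + B[1][0] = 5 + -5 = 0) = 0 (attained at k = 1)
  C[0][1] = min over k of (A[0][0] + B[0][1] = 9 + -3 = 6, A[0][1] + B[1][1] = 5 + 9 = 14) = 6 (attained at k = 0)
  C[1][0] = min over k of (A[1][0] + B[0][0] = 3 + 4 = 7, A[1][1] + B[1][0] = 1 + -5 = -4) = -4 (attained at k = 1)
  C[1][1] = min over k of (A[1][0] + B[0][1] = 3 + -3 = 0, A[1][1] + B[1][1] = 1 + 9 = 10) = 0 (attained at k = 0)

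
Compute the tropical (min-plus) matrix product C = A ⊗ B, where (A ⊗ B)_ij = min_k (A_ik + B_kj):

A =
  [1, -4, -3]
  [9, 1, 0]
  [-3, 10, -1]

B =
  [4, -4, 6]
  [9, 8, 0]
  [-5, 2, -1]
A ⊗ B =
  [-8, -3, -4]
  [-5, 2, -1]
  [-6, -7, -2]

Apply the min-plus product entry-by-entry:
  C[0][0] = min over k of (A[0][0] + B[0][0] = 1 + 4 = 5, A[0][1] + B[1][0] = -4 + 9 = 5, A[0][2] + B[2][0] = -3 + -5 = -8) = -8 (attained at k = 2)
  C[0][1] = min over k of (A[0][0] + B[0][1] = 1 + -4 = -3, A[0][1] + B[1][1] = -4 + 8 = 4, A[0][2] + B[2][1] = -3 + 2 = -1) = -3 (attained at k = 0)
  C[0][2] = min over k of (A[0][0] + B[0][2] = 1 + 6 = 7, A[0][1] + B[1][2] = -4 + 0 = -4, A[0][2] + B[2][2] = -3 + -1 = -4) = -4 (attained at k = 1)
  C[1][0] = min over k of (A[1][0] + B[0][0] = 9 + 4 = 13, A[1][1] + B[1][0] = 1 + 9 = 10, A[1][2] + B[2][0] = 0 + -5 = -5) = -5 (attained at k = 2)
  C[1][1] = min over k of (A[1][0] + B[0][1] = 9 + -4 = 5, A[1][1] + B[1][1] = 1 + 8 = 9, A[1][2] + B[2][1] = 0 + 2 = 2) = 2 (attained at k = 2)
  C[1][2] = min over k of (A[1][0] + B[0][2] = 9 + 6 = 15, A[1][1] + B[1][2] = 1 + 0 = 1, A[1][2] + B[2][2] = 0 + -1 = -1) = -1 (attained at k = 2)
  C[2][0] = min over k of (A[2][0] + B[0][0] = -3 + 4 = 1, A[2][1] + B[1][0] = 10 + 9 = 19, A[2][2] + B[2][0] = -1 + -5 = -6) = -6 (attained at k = 2)
  C[2][1] = min over k of (A[2][0] + B[0][1] = -3 + -4 = -7, A[2][1] + B[1][1] = 10 + 8 = 18, A[2][2] + B[2][1] = -1 + 2 = 1) = -7 (attained at k = 0)
  C[2][2] = min over k of (A[2][0] + B[0][2] = -3 + 6 = 3, A[2][1] + B[1][2] = 10 + 0 = 10, A[2][2] + B[2][2] = -1 + -1 = -2) = -2 (attained at k = 2)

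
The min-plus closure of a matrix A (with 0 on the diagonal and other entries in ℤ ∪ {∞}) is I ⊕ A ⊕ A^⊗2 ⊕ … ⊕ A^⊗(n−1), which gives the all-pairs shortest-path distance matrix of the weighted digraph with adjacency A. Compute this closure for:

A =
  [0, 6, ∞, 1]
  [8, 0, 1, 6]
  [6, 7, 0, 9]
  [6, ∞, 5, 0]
Closure =
  [0, 6, 6, 1]
  [7, 0, 1, 6]
  [6, 7, 0, 7]
  [6, 12, 5, 0]

This is the Floyd-Warshall all-pairs shortest-path computation. For each intermediate vertex k = 0, 1, …, 3, update dist[i][j] ← min(dist[i][j], dist[i][k] + dist[k][j]). The final matrix gives, for each (i, j), the minimum total weight of any directed path from i to j (possibly empty when i = j).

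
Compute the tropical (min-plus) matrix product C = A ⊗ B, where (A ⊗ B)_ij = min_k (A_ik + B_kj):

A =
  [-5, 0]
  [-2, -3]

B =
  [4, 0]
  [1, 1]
A ⊗ B =
  [-1, -5]
  [-2, -2]

Apply the min-plus product entry-by-entry:
  C[0][0] = min over k of (A[0][0] + B[0][0] = -5 + 4 = -1, A[0][1] + B[1][0] = 0 + 1 = 1) = -1 (attained at k = 0)
  C[0][1] = min over k of (A[0][0] + B[0][1] = -5 + 0 = -5, A[0][1] + B[1][1] = 0 + 1 = 1) = -5 (attained at k = 0)
  C[1][0] = min over k of (A[1][0] + B[0][0] = -2 + 4 = 2, A[1][1] + B[1][0] = -3 + 1 = -2) = -2 (attained at k = 1)
  C[1][1] = min over k of (A[1][0] + B[0][1] = -2 + 0 = -2, A[1][1] + B[1][1] = -3 + 1 = -2) = -2 (attained at k = 0)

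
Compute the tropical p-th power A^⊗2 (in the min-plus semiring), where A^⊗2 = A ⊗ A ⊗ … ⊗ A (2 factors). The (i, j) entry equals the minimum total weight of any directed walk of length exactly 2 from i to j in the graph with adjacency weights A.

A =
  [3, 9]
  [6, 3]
A^⊗2 =
  [6, 12]
  [9, 6]

Each entry (A^⊗2)_ij equals the minimum over all length-2 walks i = v_0 → v_1 → … → v_2 = j of Σ_t A[v_t][v_{t+1}]. For example, for (i, j) = (0, 1) we minimise over 2 possible intermediate vertex sequences; the minimum is 12, attained along the walk 0 → 0 → 1.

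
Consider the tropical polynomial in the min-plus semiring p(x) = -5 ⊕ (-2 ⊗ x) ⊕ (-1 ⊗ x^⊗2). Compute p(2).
p(2) = -5

A tropical monomial a ⊗ x^⊗i evaluates to a + i · x. Evaluating each term at x = 2:
  Term 0 contributes -5 + 0 · 2 = -5
  Term 1 contributes -2 + 1 · 2 = 0
  Term 2 contributes -1 + 2 · 2 = 3
p(2) = ⊕ of these = min[-5, 0, 3] = -5.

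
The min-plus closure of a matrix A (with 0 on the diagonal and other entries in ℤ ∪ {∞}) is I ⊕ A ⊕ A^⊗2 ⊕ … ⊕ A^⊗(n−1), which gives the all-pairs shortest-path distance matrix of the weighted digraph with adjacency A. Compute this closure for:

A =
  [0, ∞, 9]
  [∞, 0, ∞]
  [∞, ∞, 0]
Closure =
  [0, ∞, 9]
  [∞, 0, ∞]
  [∞, ∞, 0]

This is the Floyd-Warshall all-pairs shortest-path computation. For each intermediate vertex k = 0, 1, …, 2, update dist[i][j] ← min(dist[i][j], dist[i][k] + dist[k][j]). The final matrix gives, for each (i, j), the minimum total weight of any directed path from i to j (possibly empty when i = j).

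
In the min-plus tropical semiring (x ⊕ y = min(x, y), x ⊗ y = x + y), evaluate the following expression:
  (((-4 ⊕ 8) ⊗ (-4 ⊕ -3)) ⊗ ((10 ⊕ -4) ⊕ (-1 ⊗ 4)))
(((-4 ⊕ 8) ⊗ (-4 ⊕ -3)) ⊗ ((10 ⊕ -4) ⊕ (-1 ⊗ 4))) = -12

Expand innermost to outermost. Recall ⊕ takes the minimum of its arguments and ⊗ takes their sum. Working out the expression (((-4 ⊕ 8) ⊗ (-4 ⊕ -3)) ⊗ ((10 ⊕ -4) ⊕ (-1 ⊗ 4))) gives -12.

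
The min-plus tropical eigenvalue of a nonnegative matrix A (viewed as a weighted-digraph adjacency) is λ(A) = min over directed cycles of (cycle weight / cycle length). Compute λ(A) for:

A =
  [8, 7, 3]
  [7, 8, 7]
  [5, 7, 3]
λ(A) = 3

Enumerate directed cycles and compute their means (weight / length). Sample:
  cycle 0 → 0: weight = 8, length = 1, mean = 8/1 ≈ 8.000
  cycle 1 → 1: weight = 8, length = 1, mean = 8/1 ≈ 8.000
  cycle 2 → 2: weight = 3, length = 1, mean = 3/1 ≈ 3.000
  cycle 0 → 1 → 0: weight = 14, length = 2, mean = 14/2 ≈ 7.000
  cycle 0 → 2 → 0: weight = 8, length = 2, mean = 8/2 ≈ 4.000
  cycle 1 → 0 → 1: weight = 14, length = 2, mean = 14/2 ≈ 7.000
Minimum mean = 3.000, attained e.g. along the cycle 2 → 2 with weight 3 and length 1. So λ(A) = 3/1 = 3.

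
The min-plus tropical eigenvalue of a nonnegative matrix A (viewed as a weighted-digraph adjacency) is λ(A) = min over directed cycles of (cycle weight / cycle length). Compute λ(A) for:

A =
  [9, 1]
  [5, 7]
λ(A) = 3

Enumerate directed cycles and compute their means (weight / length). Sample:
  cycle 0 → 0: weight = 9, length = 1, mean = 9/1 ≈ 9.000
  cycle 1 → 1: weight = 7, length = 1, mean = 7/1 ≈ 7.000
  cycle 0 → 1 → 0: weight = 6, length = 2, mean = 6/2 ≈ 3.000
  cycle 1 → 0 → 1: weight = 6, length = 2, mean = 6/2 ≈ 3.000
Minimum mean = 3.000, attained e.g. along the cycle 0 → 1 → 0 with weight 6 and length 2. So λ(A) = 6/2 = 3.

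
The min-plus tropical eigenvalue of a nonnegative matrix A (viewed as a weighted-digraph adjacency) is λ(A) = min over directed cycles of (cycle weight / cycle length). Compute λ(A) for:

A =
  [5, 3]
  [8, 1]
λ(A) = 1

Enumerate directed cycles and compute their means (weight / length). Sample:
  cycle 0 → 0: weight = 5, length = 1, mean = 5/1 ≈ 5.000
  cycle 1 → 1: weight = 1, length = 1, mean = 1/1 ≈ 1.000
  cycle 0 → 1 → 0: weight = 11, length = 2, mean = 11/2 ≈ 5.500
  cycle 1 → 0 → 1: weight = 11, length = 2, mean = 11/2 ≈ 5.500
Minimum mean = 1.000, attained e.g. along the cycle 1 → 1 with weight 1 and length 1. So λ(A) = 1/1 = 1.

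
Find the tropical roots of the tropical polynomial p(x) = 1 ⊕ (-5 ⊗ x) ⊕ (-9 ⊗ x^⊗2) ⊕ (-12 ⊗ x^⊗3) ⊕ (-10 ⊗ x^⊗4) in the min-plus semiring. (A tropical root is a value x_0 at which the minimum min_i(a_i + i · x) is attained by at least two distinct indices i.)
Roots: {-2, 3, 4, 6}

Each tropical root is a break point of the lower envelope of the lines y = a_i + i · x (there are 5 lines, with slopes 0, 1, ..., 4). Only the lines that attain the minimum somewhere contribute to roots; other lines are dominated. Here the surviving (envelope) indices are i = 4, i = 3, i = 2, i = 1, i = 0.
Intersections between consecutive envelope lines give the roots: for adjacent envelope indices i < j the intersection is x = (a_i − a_j) / (j − i). Reading off the sorted break points: {-2, 3, 4, 6}.
Verification: at each break x_0, at least two indices attain the minimum of min_i(a_i + i · x_0).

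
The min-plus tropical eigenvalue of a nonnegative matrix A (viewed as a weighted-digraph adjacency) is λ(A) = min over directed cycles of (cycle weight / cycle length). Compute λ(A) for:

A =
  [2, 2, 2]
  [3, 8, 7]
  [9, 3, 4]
λ(A) = 2

Enumerate directed cycles and compute their means (weight / length). Sample:
  cycle 0 → 0: weight = 2, length = 1, mean = 2/1 ≈ 2.000
  cycle 1 → 1: weight = 8, length = 1, mean = 8/1 ≈ 8.000
  cycle 2 → 2: weight = 4, length = 1, mean = 4/1 ≈ 4.000
  cycle 0 → 1 → 0: weight = 5, length = 2, mean = 5/2 ≈ 2.500
  cycle 0 → 2 → 0: weight = 11, length = 2, mean = 11/2 ≈ 5.500
  cycle 1 → 0 → 1: weight = 5, length = 2, mean = 5/2 ≈ 2.500
Minimum mean = 2.000, attained e.g. along the cycle 0 → 0 with weight 2 and length 1. So λ(A) = 2/1 = 2.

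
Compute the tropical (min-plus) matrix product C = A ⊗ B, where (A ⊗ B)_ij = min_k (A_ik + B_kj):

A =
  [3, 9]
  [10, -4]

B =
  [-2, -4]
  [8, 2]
A ⊗ B =
  [1, -1]
  [4, -2]

Apply the min-plus product entry-by-entry:
  C[0][0] = min over k of (A[0][0] + B[0][0] = 3 + -2 = 1, A[0][1] + B[1][0] = 9 + 8 = 17) = 1 (attained at k = 0)
  C[0][1] = min over k of (A[0][0] + B[0][1] = 3 + -4 = -1, A[0][1] + B[1][1] = 9 + 2 = 11) = -1 (attained at k = 0)
  C[1][0] = min over k of (A[1][0] + B[0][0] = 10 + -2 = 8, A[1][1] + B[1][0] = -4 + 8 = 4) = 4 (attained at k = 1)
  C[1][1] = min over k of (A[1][0] + B[0][1] = 10 + -4 = 6, A[1][1] + B[1][1] = -4 + 2 = -2) = -2 (attained at k = 1)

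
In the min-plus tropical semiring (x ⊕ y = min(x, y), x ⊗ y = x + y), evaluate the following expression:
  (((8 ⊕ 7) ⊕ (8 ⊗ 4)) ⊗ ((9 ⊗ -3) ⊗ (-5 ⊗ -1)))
(((8 ⊕ 7) ⊕ (8 ⊗ 4)) ⊗ ((9 ⊗ -3) ⊗ (-5 ⊗ -1))) = 7

Expand innermost to outermost. Recall ⊕ takes the minimum of its arguments and ⊗ takes their sum. Working out the expression (((8 ⊕ 7) ⊕ (8 ⊗ 4)) ⊗ ((9 ⊗ -3) ⊗ (-5 ⊗ -1))) gives 7.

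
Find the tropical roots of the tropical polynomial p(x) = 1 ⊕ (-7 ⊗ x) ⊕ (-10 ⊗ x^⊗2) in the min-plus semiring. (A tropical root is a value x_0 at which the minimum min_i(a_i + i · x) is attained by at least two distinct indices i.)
Roots: {3, 8}

Each tropical root is a break point of the lower envelope of the lines y = a_i + i · x (there are 3 lines, with slopes 0, 1, ..., 2). Only the lines that attain the minimum somewhere contribute to roots; other lines are dominated. Here the surviving (envelope) indices are i = 2, i = 1, i = 0.
Intersections between consecutive envelope lines give the roots: for adjacent envelope indices i < j the intersection is x = (a_i − a_j) / (j − i). Reading off the sorted break points: {3, 8}.
Verification: at each break x_0, at least two indices attain the minimum of min_i(a_i + i · x_0).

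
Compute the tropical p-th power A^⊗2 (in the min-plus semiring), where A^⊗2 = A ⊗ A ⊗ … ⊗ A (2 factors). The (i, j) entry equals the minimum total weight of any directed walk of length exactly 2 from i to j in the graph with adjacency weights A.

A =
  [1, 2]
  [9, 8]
A^⊗2 =
  [2, 3]
  [10, 11]

Each entry (A^⊗2)_ij equals the minimum over all length-2 walks i = v_0 → v_1 → … → v_2 = j of Σ_t A[v_t][v_{t+1}]. For example, for (i, j) = (0, 1) we minimise over 2 possible intermediate vertex sequences; the minimum is 3, attained along the walk 0 → 0 → 1.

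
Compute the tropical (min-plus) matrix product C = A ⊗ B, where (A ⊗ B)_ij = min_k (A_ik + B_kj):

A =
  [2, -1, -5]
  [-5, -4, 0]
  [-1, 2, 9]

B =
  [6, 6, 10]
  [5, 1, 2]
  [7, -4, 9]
A ⊗ B =
  [2, -9, 1]
  [1, -4, -2]
  [5, 3, 4]

Apply the min-plus product entry-by-entry:
  C[0][0] = min over k of (A[0][0] + B[0][0] = 2 + 6 = 8, A[0][1] + B[1][0] = -1 + 5 = 4, A[0][2] + B[2][0] = -5 + 7 = 2) = 2 (attained at k = 2)
  C[0][1] = min over k of (A[0][0] + B[0][1] = 2 + 6 = 8, A[0][1] + B[1][1] = -1 + 1 = 0, A[0][2] + B[2][1] = -5 + -4 = -9) = -9 (attained at k = 2)
  C[0][2] = min over k of (A[0][0] + B[0][2] = 2 + 10 = 12, A[0][1] + B[1][2] = -1 + 2 = 1, A[0][2] + B[2][2] = -5 + 9 = 4) = 1 (attained at k = 1)
  C[1][0] = min over k of (A[1][0] + B[0][0] = -5 + 6 = 1, A[1][1] + B[1][0] = -4 + 5 = 1, A[1][2] + B[2][0] = 0 + 7 = 7) = 1 (attained at k = 0)
  C[1][1] = min over k of (A[1][0] + B[0][1] = -5 + 6 = 1, A[1][1] + B[1][1] = -4 + 1 = -3, A[1][2] + B[2][1] = 0 + -4 = -4) = -4 (attained at k = 2)
  C[1][2] = min over k of (A[1][0] + B[0][2] = -5 + 10 = 5, A[1][1] + B[1][2] = -4 + 2 = -2, A[1][2] + B[2][2] = 0 + 9 = 9) = -2 (attained at k = 1)
  C[2][0] = min over k of (A[2][0] + B[0][0] = -1 + 6 = 5, A[2][1] + B[1][0] = 2 + 5 = 7, A[2][2] + B[2][0] = 9 + 7 = 16) = 5 (attained at k = 0)
  C[2][1] = min over k of (A[2][0] + B[0][1] = -1 + 6 = 5, A[2][1] + B[1][1] = 2 + 1 = 3, A[2][2] + B[2][1] = 9 + -4 = 5) = 3 (attained at k = 1)
  C[2][2] = min over k of (A[2][0] + B[0][2] = -1 + 10 = 9, A[2][1] + B[1][2] = 2 + 2 = 4, A[2][2] + B[2][2] = 9 + 9 = 18) = 4 (attained at k = 1)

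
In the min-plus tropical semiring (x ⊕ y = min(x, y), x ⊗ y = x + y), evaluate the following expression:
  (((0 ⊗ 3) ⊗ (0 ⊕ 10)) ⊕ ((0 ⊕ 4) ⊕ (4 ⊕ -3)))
(((0 ⊗ 3) ⊗ (0 ⊕ 10)) ⊕ ((0 ⊕ 4) ⊕ (4 ⊕ -3))) = -3

Expand innermost to outermost. Recall ⊕ takes the minimum of its arguments and ⊗ takes their sum. Working out the expression (((0 ⊗ 3) ⊗ (0 ⊕ 10)) ⊕ ((0 ⊕ 4) ⊕ (4 ⊕ -3))) gives -3.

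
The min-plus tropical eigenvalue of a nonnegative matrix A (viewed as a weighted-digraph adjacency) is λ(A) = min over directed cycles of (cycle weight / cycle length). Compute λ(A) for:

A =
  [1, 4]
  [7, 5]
λ(A) = 1

Enumerate directed cycles and compute their means (weight / length). Sample:
  cycle 0 → 0: weight = 1, length = 1, mean = 1/1 ≈ 1.000
  cycle 1 → 1: weight = 5, length = 1, mean = 5/1 ≈ 5.000
  cycle 0 → 1 → 0: weight = 11, length = 2, mean = 11/2 ≈ 5.500
  cycle 1 → 0 → 1: weight = 11, length = 2, mean = 11/2 ≈ 5.500
Minimum mean = 1.000, attained e.g. along the cycle 0 → 0 with weight 1 and length 1. So λ(A) = 1/1 = 1.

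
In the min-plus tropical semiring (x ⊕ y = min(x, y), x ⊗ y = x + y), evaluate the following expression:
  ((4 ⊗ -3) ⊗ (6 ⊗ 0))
((4 ⊗ -3) ⊗ (6 ⊗ 0)) = 7

Expand innermost to outermost. Recall ⊕ takes the minimum of its arguments and ⊗ takes their sum. Working out the expression ((4 ⊗ -3) ⊗ (6 ⊗ 0)) gives 7.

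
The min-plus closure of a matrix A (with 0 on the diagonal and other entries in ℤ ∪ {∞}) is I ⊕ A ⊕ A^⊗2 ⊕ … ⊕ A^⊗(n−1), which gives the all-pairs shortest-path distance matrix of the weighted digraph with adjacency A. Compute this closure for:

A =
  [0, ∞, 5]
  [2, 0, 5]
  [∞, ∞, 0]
Closure =
  [0, ∞, 5]
  [2, 0, 5]
  [∞, ∞, 0]

This is the Floyd-Warshall all-pairs shortest-path computation. For each intermediate vertex k = 0, 1, …, 2, update dist[i][j] ← min(dist[i][j], dist[i][k] + dist[k][j]). The final matrix gives, for each (i, j), the minimum total weight of any directed path from i to j (possibly empty when i = j).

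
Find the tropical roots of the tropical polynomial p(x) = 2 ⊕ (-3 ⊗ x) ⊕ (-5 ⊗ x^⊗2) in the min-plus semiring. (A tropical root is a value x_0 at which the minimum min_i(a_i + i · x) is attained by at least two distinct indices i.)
Roots: {2, 5}

Each tropical root is a break point of the lower envelope of the lines y = a_i + i · x (there are 3 lines, with slopes 0, 1, ..., 2). Only the lines that attain the minimum somewhere contribute to roots; other lines are dominated. Here the surviving (envelope) indices are i = 2, i = 1, i = 0.
Intersections between consecutive envelope lines give the roots: for adjacent envelope indices i < j the intersection is x = (a_i − a_j) / (j − i). Reading off the sorted break points: {2, 5}.
Verification: at each break x_0, at least two indices attain the minimum of min_i(a_i + i · x_0).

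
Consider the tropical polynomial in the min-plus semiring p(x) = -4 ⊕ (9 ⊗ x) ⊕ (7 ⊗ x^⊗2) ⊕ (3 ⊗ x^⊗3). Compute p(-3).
p(-3) = -6

A tropical monomial a ⊗ x^⊗i evaluates to a + i · x. Evaluating each term at x = -3:
  Term 0 contributes -4 + 0 · -3 = -4
  Term 1 contributes 9 + 1 · -3 = 6
  Term 2 contributes 7 + 2 · -3 = 1
  Term 3 contributes 3 + 3 · -3 = -6
p(-3) = ⊕ of these = min[-4, 6, 1, -6] = -6.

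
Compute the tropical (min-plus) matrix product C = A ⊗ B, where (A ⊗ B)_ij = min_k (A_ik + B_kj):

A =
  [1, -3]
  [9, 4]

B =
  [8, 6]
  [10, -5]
A ⊗ B =
  [7, -8]
  [14, -1]

Apply the min-plus product entry-by-entry:
  C[0][0] = min over k of (A[0][0] + B[0][0] = 1 + 8 = 9, A[0][1] + B[1][0] = -3 + 10 = 7) = 7 (attained at k = 1)
  C[0][1] = min over k of (A[0][0] + B[0][1] = 1 + 6 = 7, A[0][1] + B[1][1] = -3 + -5 = -8) = -8 (attained at k = 1)
  C[1][0] = min over k of (A[1][0] + B[0][0] = 9 + 8 = 17, A[1][1] + B[1][0] = 4 + 10 = 14) = 14 (attained at k = 1)
  C[1][1] = min over k of (A[1][0] + B[0][1] = 9 + 6 = 15, A[1][1] + B[1][1] = 4 + -5 = -1) = -1 (attained at k = 1)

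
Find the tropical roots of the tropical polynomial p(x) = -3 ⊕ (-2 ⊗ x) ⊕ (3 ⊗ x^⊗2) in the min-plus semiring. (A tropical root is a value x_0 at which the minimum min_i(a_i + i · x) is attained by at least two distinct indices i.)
Roots: {-5, -1}

Each tropical root is a break point of the lower envelope of the lines y = a_i + i · x (there are 3 lines, with slopes 0, 1, ..., 2). Only the lines that attain the minimum somewhere contribute to roots; other lines are dominated. Here the surviving (envelope) indices are i = 2, i = 1, i = 0.
Intersections between consecutive envelope lines give the roots: for adjacent envelope indices i < j the intersection is x = (a_i − a_j) / (j − i). Reading off the sorted break points: {-5, -1}.
Verification: at each break x_0, at least two indices attain the minimum of min_i(a_i + i · x_0).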